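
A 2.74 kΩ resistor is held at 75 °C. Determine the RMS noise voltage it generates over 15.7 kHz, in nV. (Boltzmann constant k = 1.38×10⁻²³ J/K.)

909 nV

T = 75 °C + 273.15 = 348.15 K
V_n = √(4kTRB)
4kTRB = 4 × 1.38×10⁻²³ × 348.15 × 2.74×10³ × 1.57×10⁴ = 8.27×10⁻¹³ V²
V_n = √(8.27×10⁻¹³) = 9.09×10⁻⁷ V = 909 nV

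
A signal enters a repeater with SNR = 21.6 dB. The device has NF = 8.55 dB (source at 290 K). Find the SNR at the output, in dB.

13.05 dB

By definition F = SNR_in/SNR_out, so in dB: SNR_out = SNR_in − NF
SNR_out = 21.6 − 8.55 = 13.05 dB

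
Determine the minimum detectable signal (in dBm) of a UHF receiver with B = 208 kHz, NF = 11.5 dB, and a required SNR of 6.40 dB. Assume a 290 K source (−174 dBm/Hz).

Sensitivity = −174 + 10 log₁₀(B) + NF + SNR_min
= −174 + 53.18 + 11.5 + 6.40
= −102.92 dBm → −102.9 dBm

−102.9 dBm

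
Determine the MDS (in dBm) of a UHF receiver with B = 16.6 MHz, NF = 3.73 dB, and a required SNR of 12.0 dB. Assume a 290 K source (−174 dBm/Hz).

−86.1 dBm

Sensitivity = −174 + 10 log₁₀(B) + NF + SNR_min
= −174 + 72.2 + 3.73 + 12.0
= −86.07 dBm → −86.1 dBm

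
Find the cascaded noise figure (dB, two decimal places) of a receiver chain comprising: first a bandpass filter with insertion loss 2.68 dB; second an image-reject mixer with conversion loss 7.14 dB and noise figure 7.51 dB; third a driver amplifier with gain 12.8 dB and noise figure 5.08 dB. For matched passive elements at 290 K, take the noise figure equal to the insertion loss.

Convert to linear (a loss of L dB is a gain of −L dB): F_i = 10^(NF_i/10), G_i = 10^(G_i,dB/10)
  Stage 1: F_1 = 10^(2.68/10) = 1.854, G_1 = 10^(−2.68/10) = 0.5395
  Stage 2: F_2 = 10^(7.51/10) = 5.636, G_2 = 10^(−7.14/10) = 0.1932
  Stage 3: F_3 = 10^(5.08/10) = 3.221, G_3 = 10^(12.8/10) = 19.05
Friis cascade:
  F = 1.854 + (5.636 − 1)/0.5395 + (3.221 − 1)/0.1042 = 31.76
NF = 10 log₁₀(31.76) = 15.02 dB

15.02 dB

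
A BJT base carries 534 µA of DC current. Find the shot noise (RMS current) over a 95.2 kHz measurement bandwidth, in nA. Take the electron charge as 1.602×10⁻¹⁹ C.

4.04 nA

I_n = √(2qI·B)
2qI·B = 2 × 1.602×10⁻¹⁹ × 5.34×10⁻⁴ × 9.52×10⁴ = 1.63×10⁻¹⁷ A²
I_n = √(1.63×10⁻¹⁷) = 4.04×10⁻⁹ A = 4.04 nA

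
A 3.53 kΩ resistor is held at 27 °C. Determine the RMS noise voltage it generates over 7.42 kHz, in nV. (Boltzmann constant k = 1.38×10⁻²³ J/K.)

659 nV

T = 27 °C + 273.15 = 300.15 K
V_n = √(4kTRB)
4kTRB = 4 × 1.38×10⁻²³ × 300.15 × 3.53×10³ × 7.42×10³ = 4.34×10⁻¹³ V²
V_n = √(4.34×10⁻¹³) = 6.59×10⁻⁷ V = 659 nV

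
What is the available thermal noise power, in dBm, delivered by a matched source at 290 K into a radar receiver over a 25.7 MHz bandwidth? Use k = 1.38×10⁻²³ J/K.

−99.9 dBm

P_n = kTB = 1.38×10⁻²³ × 290 × 2.57×10⁷ = 1.03×10⁻¹³ W
In dBm: 10 log₁₀(1.03×10⁻¹³ / 10⁻³) = −99.9 dBm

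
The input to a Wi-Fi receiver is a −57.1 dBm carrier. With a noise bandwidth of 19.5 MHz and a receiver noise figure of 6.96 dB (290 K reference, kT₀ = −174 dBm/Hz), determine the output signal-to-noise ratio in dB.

37.0 dB

Noise floor: N = −174 + 10 log₁₀(B) + NF
10 log₁₀(1.95×10⁷) = 72.9 dB
N = −174 + 72.9 + 6.96 = −94.14 dBm
SNR = P_sig − N = −57.1 − (−94.14) = 37.04 dB → 37.0 dB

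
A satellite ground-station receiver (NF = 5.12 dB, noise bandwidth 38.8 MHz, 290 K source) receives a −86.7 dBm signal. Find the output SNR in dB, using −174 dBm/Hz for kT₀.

6.3 dB

Noise floor: N = −174 + 10 log₁₀(B) + NF
10 log₁₀(3.88×10⁷) = 75.89 dB
N = −174 + 75.89 + 5.12 = −92.99 dBm
SNR = P_sig − N = −86.7 − (−92.99) = 6.29 dB → 6.3 dB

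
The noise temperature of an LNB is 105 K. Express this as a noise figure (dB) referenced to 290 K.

F = 1 + T_e/T₀ = 1 + 105/290 = 1.36207
NF = 10 log₁₀(1.36207) = 1.34 dB

1.34 dB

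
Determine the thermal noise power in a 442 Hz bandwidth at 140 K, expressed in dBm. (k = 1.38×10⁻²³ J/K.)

−150.7 dBm

P_n = kTB = 1.38×10⁻²³ × 140 × 4.42×10² = 8.54×10⁻¹⁹ W
In dBm: 10 log₁₀(8.54×10⁻¹⁹ / 10⁻³) = −150.7 dBm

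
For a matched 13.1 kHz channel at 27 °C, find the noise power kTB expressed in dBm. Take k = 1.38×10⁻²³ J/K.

−132.7 dBm

T = 27 °C + 273.15 = 300.15 K
P_n = kTB = 1.38×10⁻²³ × 300.15 × 1.31×10⁴ = 5.43×10⁻¹⁷ W
In dBm: 10 log₁₀(5.43×10⁻¹⁷ / 10⁻³) = −132.7 dBm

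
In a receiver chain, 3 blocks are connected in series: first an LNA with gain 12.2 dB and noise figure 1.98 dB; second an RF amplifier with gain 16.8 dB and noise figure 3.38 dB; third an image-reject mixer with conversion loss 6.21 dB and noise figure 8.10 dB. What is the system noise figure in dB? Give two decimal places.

Convert to linear (a loss of L dB is a gain of −L dB): F_i = 10^(NF_i/10), G_i = 10^(G_i,dB/10)
  Stage 1: F_1 = 10^(1.98/10) = 1.578, G_1 = 10^(12.2/10) = 16.60
  Stage 2: F_2 = 10^(3.38/10) = 2.178, G_2 = 10^(16.8/10) = 47.86
  Stage 3: F_3 = 10^(8.10/10) = 6.457, G_3 = 10^(−6.21/10) = 0.2393
Friis cascade:
  F = 1.578 + (2.178 − 1)/16.60 + (6.457 − 1)/794.3 = 1.655
NF = 10 log₁₀(1.655) = 2.19 dB

2.19 dB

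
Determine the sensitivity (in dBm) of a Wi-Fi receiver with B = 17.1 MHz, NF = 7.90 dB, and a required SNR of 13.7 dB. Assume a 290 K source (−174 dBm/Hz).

Sensitivity = −174 + 10 log₁₀(B) + NF + SNR_min
= −174 + 72.33 + 7.90 + 13.7
= −80.07 dBm → −80.1 dBm

−80.1 dBm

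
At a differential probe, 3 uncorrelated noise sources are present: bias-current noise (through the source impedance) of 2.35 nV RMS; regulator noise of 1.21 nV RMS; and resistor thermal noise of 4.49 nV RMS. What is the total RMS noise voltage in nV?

Uncorrelated sources add in power (mean-square): V_tot = √(ΣV_i²)
V_tot = √[(2.35×10⁻⁹)² + (1.21×10⁻⁹)² + (4.49×10⁻⁹)²] = 5.21×10⁻⁹ V = 5.21 nV

5.21 nV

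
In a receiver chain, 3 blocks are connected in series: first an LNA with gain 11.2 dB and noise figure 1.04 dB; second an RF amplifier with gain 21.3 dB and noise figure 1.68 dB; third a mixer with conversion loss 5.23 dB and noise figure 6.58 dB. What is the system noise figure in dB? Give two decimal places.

1.17 dB

Convert to linear (a loss of L dB is a gain of −L dB): F_i = 10^(NF_i/10), G_i = 10^(G_i,dB/10)
  Stage 1: F_1 = 10^(1.04/10) = 1.271, G_1 = 10^(11.2/10) = 13.18
  Stage 2: F_2 = 10^(1.68/10) = 1.472, G_2 = 10^(21.3/10) = 134.9
  Stage 3: F_3 = 10^(6.58/10) = 4.550, G_3 = 10^(−5.23/10) = 0.2999
Friis cascade:
  F = 1.271 + (1.472 − 1)/13.18 + (4.550 − 1)/1778 = 1.308
NF = 10 log₁₀(1.308) = 1.17 dB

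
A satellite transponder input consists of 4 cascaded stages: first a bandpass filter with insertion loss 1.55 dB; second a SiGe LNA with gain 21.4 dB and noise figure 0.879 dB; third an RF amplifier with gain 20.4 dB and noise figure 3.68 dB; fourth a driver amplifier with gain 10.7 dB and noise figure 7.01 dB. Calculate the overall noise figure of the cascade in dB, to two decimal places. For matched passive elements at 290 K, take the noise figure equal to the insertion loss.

2.46 dB

Convert to linear (a loss of L dB is a gain of −L dB): F_i = 10^(NF_i/10), G_i = 10^(G_i,dB/10)
  Stage 1: F_1 = 10^(1.55/10) = 1.429, G_1 = 10^(−1.55/10) = 0.6998
  Stage 2: F_2 = 10^(0.879/10) = 1.224, G_2 = 10^(21.4/10) = 138.0
  Stage 3: F_3 = 10^(3.68/10) = 2.333, G_3 = 10^(20.4/10) = 109.6
  Stage 4: F_4 = 10^(7.01/10) = 5.023, G_4 = 10^(10.7/10) = 11.75
Friis cascade:
  F = 1.429 + (1.224 − 1)/0.6998 + (2.333 − 1)/96.61 + (5.023 − 1)/1.059×10⁴ = 1.764
NF = 10 log₁₀(1.764) = 2.46 dB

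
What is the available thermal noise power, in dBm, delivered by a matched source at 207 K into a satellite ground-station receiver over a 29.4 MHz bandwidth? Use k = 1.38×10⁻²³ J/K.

−100.8 dBm

P_n = kTB = 1.38×10⁻²³ × 207 × 2.94×10⁷ = 8.40×10⁻¹⁴ W
In dBm: 10 log₁₀(8.40×10⁻¹⁴ / 10⁻³) = −100.8 dBm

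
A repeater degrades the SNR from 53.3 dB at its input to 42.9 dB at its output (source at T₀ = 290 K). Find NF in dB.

NF (dB) = SNR_in(dB) − SNR_out(dB) when the source is at T₀
NF = 53.3 − 42.9 = 10.4 dB

10.4 dB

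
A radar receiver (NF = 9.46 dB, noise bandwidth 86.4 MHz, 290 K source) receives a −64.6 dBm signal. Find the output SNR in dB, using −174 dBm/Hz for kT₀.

20.6 dB

Noise floor: N = −174 + 10 log₁₀(B) + NF
10 log₁₀(8.64×10⁷) = 79.37 dB
N = −174 + 79.37 + 9.46 = −85.17 dBm
SNR = P_sig − N = −64.6 − (−85.17) = 20.57 dB → 20.6 dB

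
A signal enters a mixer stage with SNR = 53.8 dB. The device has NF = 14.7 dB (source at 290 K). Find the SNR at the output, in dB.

By definition F = SNR_in/SNR_out, so in dB: SNR_out = SNR_in − NF
SNR_out = 53.8 − 14.7 = 39.1 dB

39.1 dB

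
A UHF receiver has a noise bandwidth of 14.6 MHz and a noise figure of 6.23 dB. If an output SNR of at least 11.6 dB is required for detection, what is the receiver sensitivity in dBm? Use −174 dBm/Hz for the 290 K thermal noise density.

Sensitivity = −174 + 10 log₁₀(B) + NF + SNR_min
= −174 + 71.64 + 6.23 + 11.6
= −84.53 dBm → −84.5 dBm

−84.5 dBm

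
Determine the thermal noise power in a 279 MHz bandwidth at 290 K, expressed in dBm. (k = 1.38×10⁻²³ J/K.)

−89.5 dBm

P_n = kTB = 1.38×10⁻²³ × 290 × 2.79×10⁸ = 1.12×10⁻¹² W
In dBm: 10 log₁₀(1.12×10⁻¹² / 10⁻³) = −89.5 dBm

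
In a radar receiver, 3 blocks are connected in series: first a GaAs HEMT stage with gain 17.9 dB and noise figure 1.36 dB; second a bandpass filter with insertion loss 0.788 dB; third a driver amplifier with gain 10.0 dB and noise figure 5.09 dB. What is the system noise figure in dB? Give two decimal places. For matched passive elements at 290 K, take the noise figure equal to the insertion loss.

1.51 dB

Convert to linear (a loss of L dB is a gain of −L dB): F_i = 10^(NF_i/10), G_i = 10^(G_i,dB/10)
  Stage 1: F_1 = 10^(1.36/10) = 1.368, G_1 = 10^(17.9/10) = 61.66
  Stage 2: F_2 = 10^(0.788/10) = 1.199, G_2 = 10^(−0.788/10) = 0.8341
  Stage 3: F_3 = 10^(5.09/10) = 3.228, G_3 = 10^(10.0/10) = 10.00
Friis cascade:
  F = 1.368 + (1.199 − 1)/61.66 + (3.228 − 1)/51.43 = 1.414
NF = 10 log₁₀(1.414) = 1.51 dB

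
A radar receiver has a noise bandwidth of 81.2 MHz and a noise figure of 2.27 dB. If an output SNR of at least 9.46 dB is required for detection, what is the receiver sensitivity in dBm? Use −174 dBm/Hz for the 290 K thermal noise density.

Sensitivity = −174 + 10 log₁₀(B) + NF + SNR_min
= −174 + 79.1 + 2.27 + 9.46
= −83.17 dBm → −83.2 dBm

−83.2 dBm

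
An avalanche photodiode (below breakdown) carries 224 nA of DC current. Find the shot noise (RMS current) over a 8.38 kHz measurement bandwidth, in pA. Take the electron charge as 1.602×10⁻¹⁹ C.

24.5 pA

I_n = √(2qI·B)
2qI·B = 2 × 1.602×10⁻¹⁹ × 2.24×10⁻⁷ × 8.38×10³ = 6.01×10⁻²² A²
I_n = √(6.01×10⁻²²) = 2.45×10⁻¹¹ A = 24.5 pA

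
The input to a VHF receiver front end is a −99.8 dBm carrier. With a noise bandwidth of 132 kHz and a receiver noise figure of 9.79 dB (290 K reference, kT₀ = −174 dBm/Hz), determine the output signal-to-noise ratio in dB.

13.2 dB

Noise floor: N = −174 + 10 log₁₀(B) + NF
10 log₁₀(1.32×10⁵) = 51.21 dB
N = −174 + 51.21 + 9.79 = −113.00 dBm
SNR = P_sig − N = −99.8 − (−113.00) = 13.20 dB → 13.2 dB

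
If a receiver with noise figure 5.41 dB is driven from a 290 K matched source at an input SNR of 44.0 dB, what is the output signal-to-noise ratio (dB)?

By definition F = SNR_in/SNR_out, so in dB: SNR_out = SNR_in − NF
SNR_out = 44.0 − 5.41 = 38.59 dB

38.59 dB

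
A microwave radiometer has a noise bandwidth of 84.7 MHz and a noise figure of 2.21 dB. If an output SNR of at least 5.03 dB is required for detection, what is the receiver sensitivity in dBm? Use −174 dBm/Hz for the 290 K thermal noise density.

Sensitivity = −174 + 10 log₁₀(B) + NF + SNR_min
= −174 + 79.28 + 2.21 + 5.03
= −87.48 dBm → −87.5 dBm

−87.5 dBm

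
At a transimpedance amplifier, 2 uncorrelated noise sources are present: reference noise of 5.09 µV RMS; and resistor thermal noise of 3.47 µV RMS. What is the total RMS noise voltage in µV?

6.16 µV

Uncorrelated sources add in power (mean-square): V_tot = √(ΣV_i²)
V_tot = √[(5.09×10⁻⁶)² + (3.47×10⁻⁶)²] = 6.16×10⁻⁶ V = 6.16 µV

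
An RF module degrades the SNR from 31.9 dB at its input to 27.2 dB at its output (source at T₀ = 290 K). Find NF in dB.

NF (dB) = SNR_in(dB) − SNR_out(dB) when the source is at T₀
NF = 31.9 − 27.2 = 4.7 dB

4.7 dB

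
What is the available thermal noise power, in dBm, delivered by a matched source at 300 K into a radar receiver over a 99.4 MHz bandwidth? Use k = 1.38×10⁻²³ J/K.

−93.9 dBm

P_n = kTB = 1.38×10⁻²³ × 300 × 9.94×10⁷ = 4.12×10⁻¹³ W
In dBm: 10 log₁₀(4.12×10⁻¹³ / 10⁻³) = −93.9 dBm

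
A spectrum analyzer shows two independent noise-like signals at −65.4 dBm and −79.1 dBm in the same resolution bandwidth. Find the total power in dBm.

−65.2 dBm

Convert to linear, add, convert back:
P₁ = 2.88×10⁻¹⁰ W, P₂ = 1.23×10⁻¹¹ W
P_tot = 3.01×10⁻¹⁰ W → 10 log₁₀(P_tot / 10⁻³) = −65.2 dBm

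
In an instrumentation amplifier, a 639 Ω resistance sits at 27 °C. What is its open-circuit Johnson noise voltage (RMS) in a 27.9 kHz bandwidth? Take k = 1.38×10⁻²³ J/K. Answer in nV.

T = 27 °C + 273.15 = 300.15 K
V_n = √(4kTRB)
4kTRB = 4 × 1.38×10⁻²³ × 300.15 × 6.39×10² × 2.79×10⁴ = 2.95×10⁻¹³ V²
V_n = √(2.95×10⁻¹³) = 5.43×10⁻⁷ V = 543 nV

543 nV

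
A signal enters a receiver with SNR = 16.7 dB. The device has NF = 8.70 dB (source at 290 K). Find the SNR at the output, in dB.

8.00 dB

By definition F = SNR_in/SNR_out, so in dB: SNR_out = SNR_in − NF
SNR_out = 16.7 − 8.70 = 8.00 dB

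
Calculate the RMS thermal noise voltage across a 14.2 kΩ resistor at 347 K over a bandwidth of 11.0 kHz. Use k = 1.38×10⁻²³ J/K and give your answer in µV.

V_n = √(4kTRB)
4kTRB = 4 × 1.38×10⁻²³ × 347 × 1.42×10⁴ × 1.10×10⁴ = 2.99×10⁻¹² V²
V_n = √(2.99×10⁻¹²) = 1.73×10⁻⁶ V = 1.73 µV

1.73 µV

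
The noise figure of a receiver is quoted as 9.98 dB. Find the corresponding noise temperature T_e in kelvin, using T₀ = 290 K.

F = 10^(9.98/10) = 9.95405
T_e = (F − 1)·T₀ = (9.95405 − 1) × 290 = 2597 K

2597 K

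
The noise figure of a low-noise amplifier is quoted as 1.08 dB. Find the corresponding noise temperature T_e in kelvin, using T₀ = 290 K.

81.9 K

F = 10^(1.08/10) = 1.28233
T_e = (F − 1)·T₀ = (1.28233 − 1) × 290 = 81.9 K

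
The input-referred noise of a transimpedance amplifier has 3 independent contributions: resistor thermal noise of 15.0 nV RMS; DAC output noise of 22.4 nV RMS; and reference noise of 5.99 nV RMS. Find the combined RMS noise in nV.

27.6 nV

Uncorrelated sources add in power (mean-square): V_tot = √(ΣV_i²)
V_tot = √[(1.50×10⁻⁸)² + (2.24×10⁻⁸)² + (5.99×10⁻⁹)²] = 2.76×10⁻⁸ V = 27.6 nV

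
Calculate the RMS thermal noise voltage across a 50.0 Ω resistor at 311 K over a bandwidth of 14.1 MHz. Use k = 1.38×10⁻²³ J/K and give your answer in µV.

3.48 µV

V_n = √(4kTRB)
4kTRB = 4 × 1.38×10⁻²³ × 311 × 5.00×10¹ × 1.41×10⁷ = 1.21×10⁻¹¹ V²
V_n = √(1.21×10⁻¹¹) = 3.48×10⁻⁶ V = 3.48 µV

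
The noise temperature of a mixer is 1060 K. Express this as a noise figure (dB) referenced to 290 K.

F = 1 + T_e/T₀ = 1 + 1060/290 = 4.65517
NF = 10 log₁₀(4.65517) = 6.68 dB

6.68 dB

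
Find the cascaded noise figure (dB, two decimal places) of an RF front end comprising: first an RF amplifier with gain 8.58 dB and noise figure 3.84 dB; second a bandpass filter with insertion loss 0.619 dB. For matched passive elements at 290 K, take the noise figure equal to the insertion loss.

Convert to linear (a loss of L dB is a gain of −L dB): F_i = 10^(NF_i/10), G_i = 10^(G_i,dB/10)
  Stage 1: F_1 = 10^(3.84/10) = 2.421, G_1 = 10^(8.58/10) = 7.211
  Stage 2: F_2 = 10^(0.619/10) = 1.153, G_2 = 10^(−0.619/10) = 0.8672
Friis cascade:
  F = 2.421 + (1.153 − 1)/7.211 = 2.442
NF = 10 log₁₀(2.442) = 3.88 dB

3.88 dB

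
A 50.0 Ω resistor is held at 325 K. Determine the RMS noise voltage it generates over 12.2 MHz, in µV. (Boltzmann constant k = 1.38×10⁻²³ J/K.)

V_n = √(4kTRB)
4kTRB = 4 × 1.38×10⁻²³ × 325 × 5.00×10¹ × 1.22×10⁷ = 1.09×10⁻¹¹ V²
V_n = √(1.09×10⁻¹¹) = 3.31×10⁻⁶ V = 3.31 µV

3.31 µV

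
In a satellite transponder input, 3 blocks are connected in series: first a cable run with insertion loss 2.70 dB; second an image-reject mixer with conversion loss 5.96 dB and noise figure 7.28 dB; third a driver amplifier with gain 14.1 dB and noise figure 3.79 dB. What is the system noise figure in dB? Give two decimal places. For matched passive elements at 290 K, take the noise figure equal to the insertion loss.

Convert to linear (a loss of L dB is a gain of −L dB): F_i = 10^(NF_i/10), G_i = 10^(G_i,dB/10)
  Stage 1: F_1 = 10^(2.70/10) = 1.862, G_1 = 10^(−2.70/10) = 0.5370
  Stage 2: F_2 = 10^(7.28/10) = 5.346, G_2 = 10^(−5.96/10) = 0.2535
  Stage 3: F_3 = 10^(3.79/10) = 2.393, G_3 = 10^(14.1/10) = 25.70
Friis cascade:
  F = 1.862 + (5.346 − 1)/0.5370 + (2.393 − 1)/0.1361 = 20.19
NF = 10 log₁₀(20.19) = 13.05 dB

13.05 dB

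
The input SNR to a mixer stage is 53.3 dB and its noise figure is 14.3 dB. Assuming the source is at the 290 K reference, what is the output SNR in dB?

By definition F = SNR_in/SNR_out, so in dB: SNR_out = SNR_in − NF
SNR_out = 53.3 − 14.3 = 39.0 dB

39.0 dB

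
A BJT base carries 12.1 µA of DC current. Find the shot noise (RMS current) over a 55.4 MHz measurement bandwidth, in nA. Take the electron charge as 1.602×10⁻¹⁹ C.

I_n = √(2qI·B)
2qI·B = 2 × 1.602×10⁻¹⁹ × 1.21×10⁻⁵ × 5.54×10⁷ = 2.15×10⁻¹⁶ A²
I_n = √(2.15×10⁻¹⁶) = 1.47×10⁻⁸ A = 14.7 nA

14.7 nA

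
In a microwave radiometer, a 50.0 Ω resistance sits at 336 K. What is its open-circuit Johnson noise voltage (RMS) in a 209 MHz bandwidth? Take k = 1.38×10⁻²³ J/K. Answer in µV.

13.9 µV

V_n = √(4kTRB)
4kTRB = 4 × 1.38×10⁻²³ × 336 × 5.00×10¹ × 2.09×10⁸ = 1.94×10⁻¹⁰ V²
V_n = √(1.94×10⁻¹⁰) = 1.39×10⁻⁵ V = 13.9 µV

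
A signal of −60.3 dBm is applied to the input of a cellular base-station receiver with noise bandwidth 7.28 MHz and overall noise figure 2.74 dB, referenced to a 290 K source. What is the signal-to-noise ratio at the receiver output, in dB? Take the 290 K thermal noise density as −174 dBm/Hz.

42.3 dB

Noise floor: N = −174 + 10 log₁₀(B) + NF
10 log₁₀(7.28×10⁶) = 68.62 dB
N = −174 + 68.62 + 2.74 = −102.64 dBm
SNR = P_sig − N = −60.3 − (−102.64) = 42.34 dB → 42.3 dB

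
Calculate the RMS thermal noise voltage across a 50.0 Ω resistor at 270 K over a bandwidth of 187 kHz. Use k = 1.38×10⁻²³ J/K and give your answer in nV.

373 nV

V_n = √(4kTRB)
4kTRB = 4 × 1.38×10⁻²³ × 270 × 5.00×10¹ × 1.87×10⁵ = 1.39×10⁻¹³ V²
V_n = √(1.39×10⁻¹³) = 3.73×10⁻⁷ V = 373 nV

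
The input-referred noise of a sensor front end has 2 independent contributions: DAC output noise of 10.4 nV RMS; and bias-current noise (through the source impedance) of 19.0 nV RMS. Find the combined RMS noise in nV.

Uncorrelated sources add in power (mean-square): V_tot = √(ΣV_i²)
V_tot = √[(1.04×10⁻⁸)² + (1.90×10⁻⁸)²] = 2.17×10⁻⁸ V = 21.7 nV

21.7 nV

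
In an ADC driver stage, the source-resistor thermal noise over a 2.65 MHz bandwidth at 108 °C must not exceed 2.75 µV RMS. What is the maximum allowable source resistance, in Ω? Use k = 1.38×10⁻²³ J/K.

T = 108 °C + 273.15 = 381.15 K
Johnson–Nyquist: V_n = √(4kTRB) ⇒ R = V_n² / (4kTB)
4kTB = 4 × 1.38×10⁻²³ × 381.15 × 2.65×10⁶ = 5.58×10⁻¹⁴
R = (2.75×10⁻⁶)² / 5.58×10⁻¹⁴ = 1.36×10² Ω = 136 Ω

136 Ω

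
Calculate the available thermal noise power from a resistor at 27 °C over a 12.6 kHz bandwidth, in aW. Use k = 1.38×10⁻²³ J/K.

T = 27 °C + 273.15 = 300.15 K
P_n = kTB = 1.38×10⁻²³ × 300.15 × 1.26×10⁴ = 5.22×10⁻¹⁷ W = 52.2 aW

52.2 aW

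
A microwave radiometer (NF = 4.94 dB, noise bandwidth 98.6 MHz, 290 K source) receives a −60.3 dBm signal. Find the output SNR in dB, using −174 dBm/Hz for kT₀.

Noise floor: N = −174 + 10 log₁₀(B) + NF
10 log₁₀(9.86×10⁷) = 79.94 dB
N = −174 + 79.94 + 4.94 = −89.12 dBm
SNR = P_sig − N = −60.3 − (−89.12) = 28.82 dB → 28.8 dB

28.8 dB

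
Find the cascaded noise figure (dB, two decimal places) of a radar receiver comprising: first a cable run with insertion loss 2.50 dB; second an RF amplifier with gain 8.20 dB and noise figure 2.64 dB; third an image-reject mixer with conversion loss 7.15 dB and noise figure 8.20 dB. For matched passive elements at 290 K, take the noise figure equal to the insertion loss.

Convert to linear (a loss of L dB is a gain of −L dB): F_i = 10^(NF_i/10), G_i = 10^(G_i,dB/10)
  Stage 1: F_1 = 10^(2.50/10) = 1.778, G_1 = 10^(−2.50/10) = 0.5623
  Stage 2: F_2 = 10^(2.64/10) = 1.837, G_2 = 10^(8.20/10) = 6.607
  Stage 3: F_3 = 10^(8.20/10) = 6.607, G_3 = 10^(−7.15/10) = 0.1928
Friis cascade:
  F = 1.778 + (1.837 − 1)/0.5623 + (6.607 − 1)/3.715 = 4.775
NF = 10 log₁₀(4.775) = 6.79 dB

6.79 dB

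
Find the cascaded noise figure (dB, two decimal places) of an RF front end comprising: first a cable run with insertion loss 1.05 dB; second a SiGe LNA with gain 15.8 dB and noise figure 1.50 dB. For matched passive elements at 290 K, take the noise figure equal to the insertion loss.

Convert to linear (a loss of L dB is a gain of −L dB): F_i = 10^(NF_i/10), G_i = 10^(G_i,dB/10)
  Stage 1: F_1 = 10^(1.05/10) = 1.274, G_1 = 10^(−1.05/10) = 0.7852
  Stage 2: F_2 = 10^(1.50/10) = 1.413, G_2 = 10^(15.8/10) = 38.02
Friis cascade:
  F = 1.274 + (1.413 − 1)/0.7852 = 1.799
NF = 10 log₁₀(1.799) = 2.55 dB

2.55 dB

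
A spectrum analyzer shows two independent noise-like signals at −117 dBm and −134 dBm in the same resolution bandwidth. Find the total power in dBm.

Convert to linear, add, convert back:
P₁ = 2.00×10⁻¹⁵ W, P₂ = 3.98×10⁻¹⁷ W
P_tot = 2.04×10⁻¹⁵ W → 10 log₁₀(P_tot / 10⁻³) = −116.9 dBm

−116.9 dBm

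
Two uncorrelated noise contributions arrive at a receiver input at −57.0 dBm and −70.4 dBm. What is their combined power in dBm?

−56.8 dBm

Convert to linear, add, convert back:
P₁ = 2.00×10⁻⁹ W, P₂ = 9.12×10⁻¹¹ W
P_tot = 2.09×10⁻⁹ W → 10 log₁₀(P_tot / 10⁻³) = −56.8 dBm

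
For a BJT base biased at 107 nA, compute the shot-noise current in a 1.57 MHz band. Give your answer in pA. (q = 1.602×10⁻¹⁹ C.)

232 pA

I_n = √(2qI·B)
2qI·B = 2 × 1.602×10⁻¹⁹ × 1.07×10⁻⁷ × 1.57×10⁶ = 5.38×10⁻²⁰ A²
I_n = √(5.38×10⁻²⁰) = 2.32×10⁻¹⁰ A = 232 pA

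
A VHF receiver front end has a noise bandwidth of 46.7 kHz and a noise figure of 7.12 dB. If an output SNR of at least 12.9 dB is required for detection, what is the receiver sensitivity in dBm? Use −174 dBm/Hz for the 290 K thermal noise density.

−107.3 dBm

Sensitivity = −174 + 10 log₁₀(B) + NF + SNR_min
= −174 + 46.69 + 7.12 + 12.9
= −107.29 dBm → −107.3 dBm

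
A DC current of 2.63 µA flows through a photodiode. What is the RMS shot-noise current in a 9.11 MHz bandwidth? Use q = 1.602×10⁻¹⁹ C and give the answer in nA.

I_n = √(2qI·B)
2qI·B = 2 × 1.602×10⁻¹⁹ × 2.63×10⁻⁶ × 9.11×10⁶ = 7.68×10⁻¹⁸ A²
I_n = √(7.68×10⁻¹⁸) = 2.77×10⁻⁹ A = 2.77 nA

2.77 nA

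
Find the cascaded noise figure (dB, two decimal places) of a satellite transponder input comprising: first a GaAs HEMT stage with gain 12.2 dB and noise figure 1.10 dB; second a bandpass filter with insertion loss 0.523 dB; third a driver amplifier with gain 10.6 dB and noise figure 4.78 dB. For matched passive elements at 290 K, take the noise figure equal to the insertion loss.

1.56 dB

Convert to linear (a loss of L dB is a gain of −L dB): F_i = 10^(NF_i/10), G_i = 10^(G_i,dB/10)
  Stage 1: F_1 = 10^(1.10/10) = 1.288, G_1 = 10^(12.2/10) = 16.60
  Stage 2: F_2 = 10^(0.523/10) = 1.128, G_2 = 10^(−0.523/10) = 0.8865
  Stage 3: F_3 = 10^(4.78/10) = 3.006, G_3 = 10^(10.6/10) = 11.48
Friis cascade:
  F = 1.288 + (1.128 − 1)/16.60 + (3.006 − 1)/14.71 = 1.432
NF = 10 log₁₀(1.432) = 1.56 dB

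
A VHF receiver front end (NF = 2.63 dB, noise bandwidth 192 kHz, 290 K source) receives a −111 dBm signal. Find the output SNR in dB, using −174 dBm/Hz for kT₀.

7.5 dB

Noise floor: N = −174 + 10 log₁₀(B) + NF
10 log₁₀(1.92×10⁵) = 52.83 dB
N = −174 + 52.83 + 2.63 = −118.54 dBm
SNR = P_sig − N = −111 − (−118.54) = 7.54 dB → 7.5 dB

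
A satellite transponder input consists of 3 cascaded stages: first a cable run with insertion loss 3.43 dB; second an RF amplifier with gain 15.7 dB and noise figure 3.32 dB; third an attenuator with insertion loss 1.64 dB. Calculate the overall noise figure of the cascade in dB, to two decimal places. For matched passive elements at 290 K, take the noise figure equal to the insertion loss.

6.77 dB

Convert to linear (a loss of L dB is a gain of −L dB): F_i = 10^(NF_i/10), G_i = 10^(G_i,dB/10)
  Stage 1: F_1 = 10^(3.43/10) = 2.203, G_1 = 10^(−3.43/10) = 0.4539
  Stage 2: F_2 = 10^(3.32/10) = 2.148, G_2 = 10^(15.7/10) = 37.15
  Stage 3: F_3 = 10^(1.64/10) = 1.459, G_3 = 10^(−1.64/10) = 0.6855
Friis cascade:
  F = 2.203 + (2.148 − 1)/0.4539 + (1.459 − 1)/16.87 = 4.759
NF = 10 log₁₀(4.759) = 6.77 dB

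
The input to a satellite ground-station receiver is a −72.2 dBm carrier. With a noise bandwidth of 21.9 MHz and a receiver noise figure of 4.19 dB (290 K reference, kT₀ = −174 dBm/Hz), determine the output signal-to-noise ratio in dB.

Noise floor: N = −174 + 10 log₁₀(B) + NF
10 log₁₀(2.19×10⁷) = 73.4 dB
N = −174 + 73.4 + 4.19 = −96.41 dBm
SNR = P_sig − N = −72.2 − (−96.41) = 24.21 dB → 24.2 dB

24.2 dB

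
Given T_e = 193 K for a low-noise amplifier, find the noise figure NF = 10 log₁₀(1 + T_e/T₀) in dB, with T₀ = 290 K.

F = 1 + T_e/T₀ = 1 + 193/290 = 1.66552
NF = 10 log₁₀(1.66552) = 2.22 dB

2.22 dB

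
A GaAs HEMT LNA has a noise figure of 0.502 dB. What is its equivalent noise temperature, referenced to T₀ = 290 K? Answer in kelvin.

F = 10^(0.502/10) = 1.12254
T_e = (F − 1)·T₀ = (1.12254 − 1) × 290 = 35.5 K

35.5 K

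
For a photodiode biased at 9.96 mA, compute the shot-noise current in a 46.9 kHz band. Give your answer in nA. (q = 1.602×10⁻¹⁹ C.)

12.2 nA

I_n = √(2qI·B)
2qI·B = 2 × 1.602×10⁻¹⁹ × 9.96×10⁻³ × 4.69×10⁴ = 1.50×10⁻¹⁶ A²
I_n = √(1.50×10⁻¹⁶) = 1.22×10⁻⁸ A = 12.2 nA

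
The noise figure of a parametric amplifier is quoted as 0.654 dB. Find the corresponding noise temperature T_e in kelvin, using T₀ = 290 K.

47.1 K

F = 10^(0.654/10) = 1.16252
T_e = (F − 1)·T₀ = (1.16252 − 1) × 290 = 47.1 K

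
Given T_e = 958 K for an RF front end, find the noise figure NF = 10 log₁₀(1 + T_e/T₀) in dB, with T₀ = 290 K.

F = 1 + T_e/T₀ = 1 + 958/290 = 4.30345
NF = 10 log₁₀(4.30345) = 6.34 dB

6.34 dB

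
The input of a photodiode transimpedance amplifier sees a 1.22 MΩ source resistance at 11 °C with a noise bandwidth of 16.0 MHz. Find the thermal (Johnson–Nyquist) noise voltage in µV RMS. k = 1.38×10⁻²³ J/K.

T = 11 °C + 273.15 = 284.15 K
V_n = √(4kTRB)
4kTRB = 4 × 1.38×10⁻²³ × 284.15 × 1.22×10⁶ × 1.60×10⁷ = 3.06×10⁻⁷ V²
V_n = √(3.06×10⁻⁷) = 5.53×10⁻⁴ V = 553 µV

553 µV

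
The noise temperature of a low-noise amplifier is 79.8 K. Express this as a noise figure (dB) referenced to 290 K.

F = 1 + T_e/T₀ = 1 + 79.8/290 = 1.27517
NF = 10 log₁₀(1.27517) = 1.06 dB

1.06 dB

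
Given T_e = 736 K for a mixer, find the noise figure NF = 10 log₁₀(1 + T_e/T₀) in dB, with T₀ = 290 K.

F = 1 + T_e/T₀ = 1 + 736/290 = 3.53793
NF = 10 log₁₀(3.53793) = 5.49 dB

5.49 dB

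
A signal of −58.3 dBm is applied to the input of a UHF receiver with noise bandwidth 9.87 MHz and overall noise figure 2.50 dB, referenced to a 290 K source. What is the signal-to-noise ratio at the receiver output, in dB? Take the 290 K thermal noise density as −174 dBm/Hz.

43.3 dB

Noise floor: N = −174 + 10 log₁₀(B) + NF
10 log₁₀(9.87×10⁶) = 69.94 dB
N = −174 + 69.94 + 2.50 = −101.56 dBm
SNR = P_sig − N = −58.3 − (−101.56) = 43.26 dB → 43.3 dB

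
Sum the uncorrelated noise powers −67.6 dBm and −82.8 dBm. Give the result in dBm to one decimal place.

Convert to linear, add, convert back:
P₁ = 1.74×10⁻¹⁰ W, P₂ = 5.25×10⁻¹² W
P_tot = 1.79×10⁻¹⁰ W → 10 log₁₀(P_tot / 10⁻³) = −67.5 dBm

−67.5 dBm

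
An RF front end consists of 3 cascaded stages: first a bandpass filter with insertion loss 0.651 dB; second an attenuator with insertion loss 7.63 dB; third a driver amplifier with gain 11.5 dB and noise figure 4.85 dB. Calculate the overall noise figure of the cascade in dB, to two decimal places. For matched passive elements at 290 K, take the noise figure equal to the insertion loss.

Convert to linear (a loss of L dB is a gain of −L dB): F_i = 10^(NF_i/10), G_i = 10^(G_i,dB/10)
  Stage 1: F_1 = 10^(0.651/10) = 1.162, G_1 = 10^(−0.651/10) = 0.8608
  Stage 2: F_2 = 10^(7.63/10) = 5.794, G_2 = 10^(−7.63/10) = 0.1726
  Stage 3: F_3 = 10^(4.85/10) = 3.055, G_3 = 10^(11.5/10) = 14.13
Friis cascade:
  F = 1.162 + (5.794 − 1)/0.8608 + (3.055 − 1)/0.1486 = 20.56
NF = 10 log₁₀(20.56) = 13.13 dB

13.13 dB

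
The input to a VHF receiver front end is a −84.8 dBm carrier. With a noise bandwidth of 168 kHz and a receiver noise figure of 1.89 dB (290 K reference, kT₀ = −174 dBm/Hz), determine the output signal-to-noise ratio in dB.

35.1 dB

Noise floor: N = −174 + 10 log₁₀(B) + NF
10 log₁₀(1.68×10⁵) = 52.25 dB
N = −174 + 52.25 + 1.89 = −119.86 dBm
SNR = P_sig − N = −84.8 − (−119.86) = 35.06 dB → 35.1 dB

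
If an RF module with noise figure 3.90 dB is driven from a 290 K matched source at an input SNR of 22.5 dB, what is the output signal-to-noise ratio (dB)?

18.60 dB

By definition F = SNR_in/SNR_out, so in dB: SNR_out = SNR_in − NF
SNR_out = 22.5 − 3.90 = 18.60 dB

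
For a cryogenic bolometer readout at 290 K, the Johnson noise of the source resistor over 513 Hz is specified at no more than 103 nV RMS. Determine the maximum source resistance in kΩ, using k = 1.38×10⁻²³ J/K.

1.29 kΩ

Johnson–Nyquist: V_n = √(4kTRB) ⇒ R = V_n² / (4kTB)
4kTB = 4 × 1.38×10⁻²³ × 290 × 5.13×10² = 8.21×10⁻¹⁸
R = (1.03×10⁻⁷)² / 8.21×10⁻¹⁸ = 1.29×10³ Ω = 1.29 kΩ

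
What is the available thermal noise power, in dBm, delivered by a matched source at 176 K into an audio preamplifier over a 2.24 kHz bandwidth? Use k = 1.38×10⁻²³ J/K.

P_n = kTB = 1.38×10⁻²³ × 176 × 2.24×10³ = 5.44×10⁻¹⁸ W
In dBm: 10 log₁₀(5.44×10⁻¹⁸ / 10⁻³) = −142.6 dBm

−142.6 dBm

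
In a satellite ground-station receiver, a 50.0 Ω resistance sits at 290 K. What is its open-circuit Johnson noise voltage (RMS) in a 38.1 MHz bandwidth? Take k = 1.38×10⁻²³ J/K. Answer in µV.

V_n = √(4kTRB)
4kTRB = 4 × 1.38×10⁻²³ × 290 × 5.00×10¹ × 3.81×10⁷ = 3.05×10⁻¹¹ V²
V_n = √(3.05×10⁻¹¹) = 5.52×10⁻⁶ V = 5.52 µV

5.52 µV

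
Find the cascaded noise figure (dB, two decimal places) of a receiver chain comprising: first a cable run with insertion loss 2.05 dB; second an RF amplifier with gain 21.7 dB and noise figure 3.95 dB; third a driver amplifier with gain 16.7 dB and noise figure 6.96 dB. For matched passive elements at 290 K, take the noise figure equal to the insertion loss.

6.05 dB

Convert to linear (a loss of L dB is a gain of −L dB): F_i = 10^(NF_i/10), G_i = 10^(G_i,dB/10)
  Stage 1: F_1 = 10^(2.05/10) = 1.603, G_1 = 10^(−2.05/10) = 0.6237
  Stage 2: F_2 = 10^(3.95/10) = 2.483, G_2 = 10^(21.7/10) = 147.9
  Stage 3: F_3 = 10^(6.96/10) = 4.966, G_3 = 10^(16.7/10) = 46.77
Friis cascade:
  F = 1.603 + (2.483 − 1)/0.6237 + (4.966 − 1)/92.26 = 4.024
NF = 10 log₁₀(4.024) = 6.05 dB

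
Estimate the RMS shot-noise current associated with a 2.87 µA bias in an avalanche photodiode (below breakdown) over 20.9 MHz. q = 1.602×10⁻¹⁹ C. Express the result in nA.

4.38 nA

I_n = √(2qI·B)
2qI·B = 2 × 1.602×10⁻¹⁹ × 2.87×10⁻⁶ × 2.09×10⁷ = 1.92×10⁻¹⁷ A²
I_n = √(1.92×10⁻¹⁷) = 4.38×10⁻⁹ A = 4.38 nA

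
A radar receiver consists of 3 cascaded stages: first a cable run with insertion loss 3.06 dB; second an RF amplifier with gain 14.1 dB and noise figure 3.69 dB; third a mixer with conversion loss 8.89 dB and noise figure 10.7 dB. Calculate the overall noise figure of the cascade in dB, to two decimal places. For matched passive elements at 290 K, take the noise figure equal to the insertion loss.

Convert to linear (a loss of L dB is a gain of −L dB): F_i = 10^(NF_i/10), G_i = 10^(G_i,dB/10)
  Stage 1: F_1 = 10^(3.06/10) = 2.023, G_1 = 10^(−3.06/10) = 0.4943
  Stage 2: F_2 = 10^(3.69/10) = 2.339, G_2 = 10^(14.1/10) = 25.70
  Stage 3: F_3 = 10^(10.7/10) = 11.75, G_3 = 10^(−8.89/10) = 0.1291
Friis cascade:
  F = 2.023 + (2.339 − 1)/0.4943 + (11.75 − 1)/12.71 = 5.578
NF = 10 log₁₀(5.578) = 7.46 dB

7.46 dB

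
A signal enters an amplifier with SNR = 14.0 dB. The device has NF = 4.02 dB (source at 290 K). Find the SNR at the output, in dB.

By definition F = SNR_in/SNR_out, so in dB: SNR_out = SNR_in − NF
SNR_out = 14.0 − 4.02 = 9.98 dB

9.98 dB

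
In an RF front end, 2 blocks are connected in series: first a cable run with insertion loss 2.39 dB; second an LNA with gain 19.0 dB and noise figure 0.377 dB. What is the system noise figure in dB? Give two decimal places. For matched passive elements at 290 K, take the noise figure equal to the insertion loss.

Convert to linear (a loss of L dB is a gain of −L dB): F_i = 10^(NF_i/10), G_i = 10^(G_i,dB/10)
  Stage 1: F_1 = 10^(2.39/10) = 1.734, G_1 = 10^(−2.39/10) = 0.5768
  Stage 2: F_2 = 10^(0.377/10) = 1.091, G_2 = 10^(19.0/10) = 79.43
Friis cascade:
  F = 1.734 + (1.091 − 1)/0.5768 = 1.891
NF = 10 log₁₀(1.891) = 2.77 dB

2.77 dB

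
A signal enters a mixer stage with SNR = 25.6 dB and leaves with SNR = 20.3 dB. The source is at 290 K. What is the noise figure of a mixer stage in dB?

NF (dB) = SNR_in(dB) − SNR_out(dB) when the source is at T₀
NF = 25.6 − 20.3 = 5.3 dB

5.3 dB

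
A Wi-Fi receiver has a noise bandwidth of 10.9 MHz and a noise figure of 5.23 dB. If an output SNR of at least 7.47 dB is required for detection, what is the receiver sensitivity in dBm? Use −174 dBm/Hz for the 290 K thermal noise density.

Sensitivity = −174 + 10 log₁₀(B) + NF + SNR_min
= −174 + 70.37 + 5.23 + 7.47
= −90.93 dBm → −90.9 dBm

−90.9 dBm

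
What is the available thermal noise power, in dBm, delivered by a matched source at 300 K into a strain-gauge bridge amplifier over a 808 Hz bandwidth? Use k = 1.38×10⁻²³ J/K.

−144.8 dBm

P_n = kTB = 1.38×10⁻²³ × 300 × 8.08×10² = 3.35×10⁻¹⁸ W
In dBm: 10 log₁₀(3.35×10⁻¹⁸ / 10⁻³) = −144.8 dBm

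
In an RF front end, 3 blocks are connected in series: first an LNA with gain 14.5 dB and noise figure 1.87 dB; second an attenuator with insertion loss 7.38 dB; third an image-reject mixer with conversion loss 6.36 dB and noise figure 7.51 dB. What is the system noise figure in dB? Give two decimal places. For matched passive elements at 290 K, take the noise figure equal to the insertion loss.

Convert to linear (a loss of L dB is a gain of −L dB): F_i = 10^(NF_i/10), G_i = 10^(G_i,dB/10)
  Stage 1: F_1 = 10^(1.87/10) = 1.538, G_1 = 10^(14.5/10) = 28.18
  Stage 2: F_2 = 10^(7.38/10) = 5.470, G_2 = 10^(−7.38/10) = 0.1828
  Stage 3: F_3 = 10^(7.51/10) = 5.636, G_3 = 10^(−6.36/10) = 0.2312
Friis cascade:
  F = 1.538 + (5.470 − 1)/28.18 + (5.636 − 1)/5.152 = 2.597
NF = 10 log₁₀(2.597) = 4.14 dB

4.14 dB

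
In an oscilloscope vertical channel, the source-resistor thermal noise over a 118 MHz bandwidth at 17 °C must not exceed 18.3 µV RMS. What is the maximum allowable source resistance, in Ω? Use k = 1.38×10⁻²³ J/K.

T = 17 °C + 273.15 = 290.15 K
Johnson–Nyquist: V_n = √(4kTRB) ⇒ R = V_n² / (4kTB)
4kTB = 4 × 1.38×10⁻²³ × 290.15 × 1.18×10⁸ = 1.89×10⁻¹²
R = (1.83×10⁻⁵)² / 1.89×10⁻¹² = 1.77×10² Ω = 177 Ω

177 Ω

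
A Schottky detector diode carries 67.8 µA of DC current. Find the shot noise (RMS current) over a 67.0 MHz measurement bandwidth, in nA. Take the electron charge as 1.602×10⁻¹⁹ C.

I_n = √(2qI·B)
2qI·B = 2 × 1.602×10⁻¹⁹ × 6.78×10⁻⁵ × 6.70×10⁷ = 1.46×10⁻¹⁵ A²
I_n = √(1.46×10⁻¹⁵) = 3.82×10⁻⁸ A = 38.2 nA

38.2 nA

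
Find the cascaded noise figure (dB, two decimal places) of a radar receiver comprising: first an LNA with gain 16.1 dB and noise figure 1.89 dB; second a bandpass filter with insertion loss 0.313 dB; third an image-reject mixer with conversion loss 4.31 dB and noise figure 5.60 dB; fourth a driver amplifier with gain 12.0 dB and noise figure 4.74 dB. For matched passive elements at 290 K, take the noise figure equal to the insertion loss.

2.45 dB

Convert to linear (a loss of L dB is a gain of −L dB): F_i = 10^(NF_i/10), G_i = 10^(G_i,dB/10)
  Stage 1: F_1 = 10^(1.89/10) = 1.545, G_1 = 10^(16.1/10) = 40.74
  Stage 2: F_2 = 10^(0.313/10) = 1.075, G_2 = 10^(−0.313/10) = 0.9305
  Stage 3: F_3 = 10^(5.60/10) = 3.631, G_3 = 10^(−4.31/10) = 0.3707
  Stage 4: F_4 = 10^(4.74/10) = 2.979, G_4 = 10^(12.0/10) = 15.85
Friis cascade:
  F = 1.545 + (1.075 − 1)/40.74 + (3.631 − 1)/37.91 + (2.979 − 1)/14.05 = 1.757
NF = 10 log₁₀(1.757) = 2.45 dB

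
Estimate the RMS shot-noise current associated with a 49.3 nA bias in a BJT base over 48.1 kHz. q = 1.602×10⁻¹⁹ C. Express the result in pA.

I_n = √(2qI·B)
2qI·B = 2 × 1.602×10⁻¹⁹ × 4.93×10⁻⁸ × 4.81×10⁴ = 7.60×10⁻²² A²
I_n = √(7.60×10⁻²²) = 2.76×10⁻¹¹ A = 27.6 pA

27.6 pA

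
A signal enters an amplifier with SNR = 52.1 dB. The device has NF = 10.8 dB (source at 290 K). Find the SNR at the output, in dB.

By definition F = SNR_in/SNR_out, so in dB: SNR_out = SNR_in − NF
SNR_out = 52.1 − 10.8 = 41.3 dB

41.3 dB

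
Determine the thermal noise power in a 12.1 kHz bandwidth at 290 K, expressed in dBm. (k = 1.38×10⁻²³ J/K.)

P_n = kTB = 1.38×10⁻²³ × 290 × 1.21×10⁴ = 4.84×10⁻¹⁷ W
In dBm: 10 log₁₀(4.84×10⁻¹⁷ / 10⁻³) = −133.1 dBm

−133.1 dBm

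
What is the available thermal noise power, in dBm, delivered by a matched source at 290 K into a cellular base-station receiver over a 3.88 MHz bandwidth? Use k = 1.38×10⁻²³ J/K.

−108.1 dBm

P_n = kTB = 1.38×10⁻²³ × 290 × 3.88×10⁶ = 1.55×10⁻¹⁴ W
In dBm: 10 log₁₀(1.55×10⁻¹⁴ / 10⁻³) = −108.1 dBm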